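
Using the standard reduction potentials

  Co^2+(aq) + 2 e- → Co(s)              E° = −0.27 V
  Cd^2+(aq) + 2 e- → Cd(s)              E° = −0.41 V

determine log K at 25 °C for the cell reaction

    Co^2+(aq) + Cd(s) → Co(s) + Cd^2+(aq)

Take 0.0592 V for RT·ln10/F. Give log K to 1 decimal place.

log K = 4.7

The Co²⁺/Co couple is reduced (cathode); E°cell = −0.27 − (−0.41) = +0.14 V with n = 2.
At equilibrium E = 0, so log K = nE°cell / 0.0592 = (2)(+0.14) / 0.0592 = 4.7.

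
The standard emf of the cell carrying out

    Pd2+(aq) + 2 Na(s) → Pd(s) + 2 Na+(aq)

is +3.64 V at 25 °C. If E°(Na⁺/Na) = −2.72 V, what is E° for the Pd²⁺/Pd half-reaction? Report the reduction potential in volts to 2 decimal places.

In the reaction as written the Pd²⁺/Pd couple is reduced (cathode) and Na⁺/Na is oxidized (anode), so E°cell = E°(Pd²⁺/Pd) − E°(Na⁺/Na).
E°(Pd²⁺/Pd) = E°cell + E°(anode) = +3.64 + (−2.72) = +0.92 V.

+0.92 V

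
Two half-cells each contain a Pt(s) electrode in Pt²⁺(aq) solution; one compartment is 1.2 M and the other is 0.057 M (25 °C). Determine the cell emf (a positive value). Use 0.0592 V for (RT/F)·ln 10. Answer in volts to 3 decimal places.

0.039 V

For a concentration cell E°cell = 0, since both electrodes use the same couple.
The compartment with the higher Pt²⁺(aq) concentration (1.2 M) acts as the cathode; ions are reduced there and produced at the dilute (0.057 M) anode.
With n = 2, Ecell = −(0.0592/2)·log([dilute]/[conc]) = −(0.0592/2)·log(0.057/1.2) = +0.039 V.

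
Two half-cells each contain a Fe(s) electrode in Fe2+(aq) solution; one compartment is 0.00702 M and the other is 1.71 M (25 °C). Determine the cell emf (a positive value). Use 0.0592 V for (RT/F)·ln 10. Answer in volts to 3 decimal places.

0.071 V

For a concentration cell E°cell = 0, since both electrodes use the same couple.
The compartment with the higher Fe2+(aq) concentration (1.71 M) acts as the cathode; ions are reduced there and produced at the dilute (0.00702 M) anode.
With n = 2, Ecell = −(0.0592/2)·log([dilute]/[conc]) = −(0.0592/2)·log(0.00702/1.71) = +0.071 V.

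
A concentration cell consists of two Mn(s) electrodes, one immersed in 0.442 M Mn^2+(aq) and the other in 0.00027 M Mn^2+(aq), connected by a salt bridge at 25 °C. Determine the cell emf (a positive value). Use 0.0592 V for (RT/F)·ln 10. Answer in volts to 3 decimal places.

For a concentration cell E°cell = 0, since both electrodes use the same couple.
The compartment with the higher Mn^2+(aq) concentration (0.442 M) acts as the cathode; ions are reduced there and produced at the dilute (0.00027 M) anode.
With n = 2, Ecell = −(0.0592/2)·log([dilute]/[conc]) = −(0.0592/2)·log(0.00027/0.442) = +0.095 V.

0.095 V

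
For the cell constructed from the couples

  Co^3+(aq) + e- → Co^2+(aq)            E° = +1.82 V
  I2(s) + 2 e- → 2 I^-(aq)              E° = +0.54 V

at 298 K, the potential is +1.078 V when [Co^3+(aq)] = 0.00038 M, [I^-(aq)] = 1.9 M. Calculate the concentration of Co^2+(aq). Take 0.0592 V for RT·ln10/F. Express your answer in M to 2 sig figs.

With Co³⁺/Co²⁺ at the cathode and I₂/I⁻ at the anode, E°cell = +1.82 − (+0.54) = +1.28 V (n = 2).
From the Nernst equation, log Q = n(E° − E)/0.0592 = 2·(+1.28 − (+1.078))/0.0592 = 6.824.
Balancing electrons gives 2 Co^3+(aq) + 2 I^-(aq) → 2 Co^2+(aq) + I2(s); thus Q = [Co^2+(aq)]^2 / ([Co^3+(aq)]^2·[I^-(aq)]^2).
Solving for the unknown gives log [Co^2+(aq)] = 0.271, so [Co^2+(aq)] ≈ 1.9 M.

1.9 M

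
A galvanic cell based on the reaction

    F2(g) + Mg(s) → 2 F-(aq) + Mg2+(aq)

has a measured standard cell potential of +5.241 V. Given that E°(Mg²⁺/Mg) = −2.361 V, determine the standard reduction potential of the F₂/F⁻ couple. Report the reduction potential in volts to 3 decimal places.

In the reaction as written the F₂/F⁻ couple is reduced (cathode) and Mg²⁺/Mg is oxidized (anode), so E°cell = E°(F₂/F⁻) − E°(Mg²⁺/Mg).
E°(F₂/F⁻) = E°cell + E°(anode) = +5.241 + (−2.361) = +2.880 V.

+2.880 V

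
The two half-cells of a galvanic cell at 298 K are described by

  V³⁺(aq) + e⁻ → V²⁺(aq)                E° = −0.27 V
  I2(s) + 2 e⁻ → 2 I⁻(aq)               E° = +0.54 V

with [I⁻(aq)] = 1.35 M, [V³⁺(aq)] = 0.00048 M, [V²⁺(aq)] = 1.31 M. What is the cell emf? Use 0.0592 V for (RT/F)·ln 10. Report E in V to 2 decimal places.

+1.01 V

I₂/I⁻ is reduced (cathode, E° = +0.54 V) and V³⁺/V²⁺ is oxidized (anode).
The standard potential is +0.54 − (−0.27) = +0.81 V and the balanced reaction transfers n = 2 electrons.
Balancing gives I2(s) + 2 V²⁺(aq) → 2 I⁻(aq) + 2 V³⁺(aq); hence Q = ([I⁻(aq)]^2·[V³⁺(aq)]^2) / [V²⁺(aq)]^2 = 2.45×10^−7 (log Q = −6.611).
By the Nernst equation, E = +0.81 − (0.0592/2)·(−6.611) = +1.01 V.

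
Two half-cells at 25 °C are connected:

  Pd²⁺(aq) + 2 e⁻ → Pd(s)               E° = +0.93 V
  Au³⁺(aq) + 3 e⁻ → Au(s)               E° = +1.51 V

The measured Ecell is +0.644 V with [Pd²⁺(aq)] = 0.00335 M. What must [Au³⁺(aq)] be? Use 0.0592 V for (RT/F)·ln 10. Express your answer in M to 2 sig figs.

0.34 M

With Au³⁺/Au at the cathode and Pd²⁺/Pd at the anode, E°cell = +1.51 − (+0.93) = +0.58 V (n = 6).
From the Nernst equation, log Q = n(E° − E)/0.0592 = 6·(+0.58 − (+0.644))/0.0592 = −6.486.
For 2 Au³⁺(aq) + 3 Pd(s) → 2 Au(s) + 3 Pd²⁺(aq), the reaction quotient is Q = [Pd²⁺(aq)]^3 / [Au³⁺(aq)]^2.
Isolating [Au³⁺(aq)] in Q = 10^{−6.486} yields log [Au³⁺(aq)] = −0.469, i.e. 0.34 M.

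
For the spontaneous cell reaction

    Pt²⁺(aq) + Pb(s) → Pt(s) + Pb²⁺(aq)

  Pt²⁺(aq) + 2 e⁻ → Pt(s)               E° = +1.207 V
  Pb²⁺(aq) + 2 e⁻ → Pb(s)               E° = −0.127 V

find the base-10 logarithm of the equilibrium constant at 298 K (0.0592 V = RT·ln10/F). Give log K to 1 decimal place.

The Pt²⁺/Pt couple is reduced (cathode); E°cell = +1.207 − (−0.127) = +1.334 V with n = 2.
At equilibrium E = 0, so log K = nE°cell / 0.0592 = (2)(+1.334) / 0.0592 = 45.1.

log K = 45.1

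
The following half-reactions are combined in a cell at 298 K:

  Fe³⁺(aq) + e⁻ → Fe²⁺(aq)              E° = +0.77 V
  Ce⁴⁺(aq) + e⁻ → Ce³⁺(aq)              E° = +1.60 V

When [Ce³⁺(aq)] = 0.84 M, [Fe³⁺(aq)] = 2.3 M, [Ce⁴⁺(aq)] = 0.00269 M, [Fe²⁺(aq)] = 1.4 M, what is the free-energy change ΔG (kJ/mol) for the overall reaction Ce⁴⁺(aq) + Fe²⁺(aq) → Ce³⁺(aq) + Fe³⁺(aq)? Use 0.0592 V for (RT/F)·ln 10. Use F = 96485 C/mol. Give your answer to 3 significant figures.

With Ce⁴⁺/Ce³⁺ reduced at the cathode, E°cell = +1.60 − (+0.77) = +0.83 V and n = 1.
The reaction quotient is ([Ce³⁺(aq)]·[Fe³⁺(aq)]) / ([Ce⁴⁺(aq)]·[Fe²⁺(aq)]) = 513; by Nernst, E = +0.83 − (0.0592/1)(2.710) = +0.6696 V.
ΔG = −nFE = −(1)(96485)(+0.6696) J/mol = −64.6 kJ/mol.

−64.6 kJ/mol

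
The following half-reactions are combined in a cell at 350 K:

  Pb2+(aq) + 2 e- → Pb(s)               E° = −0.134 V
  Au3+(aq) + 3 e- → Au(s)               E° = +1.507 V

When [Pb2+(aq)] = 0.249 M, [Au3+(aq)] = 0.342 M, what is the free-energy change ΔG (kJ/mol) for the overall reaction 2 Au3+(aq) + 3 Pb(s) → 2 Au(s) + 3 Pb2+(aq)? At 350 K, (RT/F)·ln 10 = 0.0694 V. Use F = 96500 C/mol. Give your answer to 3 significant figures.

−956 kJ/mol

E°cell = +1.507 − (−0.134) = +1.641 V; the balanced reaction transfers n = 6 electrons.
Q = [Pb2+(aq)]^3 / [Au3+(aq)]^2 = 0.132, so log Q = −0.879 and E = +1.641 − (0.0694/6)(−0.879) = +1.6512 V.
Then ΔG = −nFE = −6 × 96500 × +1.6512 J/mol = −956 kJ/mol.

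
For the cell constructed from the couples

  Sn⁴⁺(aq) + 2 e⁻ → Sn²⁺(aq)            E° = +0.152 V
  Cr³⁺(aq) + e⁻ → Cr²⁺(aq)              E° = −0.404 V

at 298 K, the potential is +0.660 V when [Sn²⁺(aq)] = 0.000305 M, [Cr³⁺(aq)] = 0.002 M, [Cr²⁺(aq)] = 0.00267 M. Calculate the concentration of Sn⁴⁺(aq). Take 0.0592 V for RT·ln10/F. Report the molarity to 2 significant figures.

0.56 M

With Sn⁴⁺/Sn²⁺ at the cathode and Cr³⁺/Cr²⁺ at the anode, E°cell = +0.152 − (−0.404) = +0.556 V (n = 2).
Since E = E° − (0.0592/n)·log Q, log Q = n(E° − E)/0.0592 = −3.514.
For Sn⁴⁺(aq) + 2 Cr²⁺(aq) → Sn²⁺(aq) + 2 Cr³⁺(aq), the reaction quotient is Q = ([Sn²⁺(aq)]·[Cr³⁺(aq)]^2) / ([Sn⁴⁺(aq)]·[Cr²⁺(aq)]^2).
Isolating [Sn⁴⁺(aq)] in Q = 10^{−3.514} yields log [Sn⁴⁺(aq)] = −0.253, i.e. 0.56 M.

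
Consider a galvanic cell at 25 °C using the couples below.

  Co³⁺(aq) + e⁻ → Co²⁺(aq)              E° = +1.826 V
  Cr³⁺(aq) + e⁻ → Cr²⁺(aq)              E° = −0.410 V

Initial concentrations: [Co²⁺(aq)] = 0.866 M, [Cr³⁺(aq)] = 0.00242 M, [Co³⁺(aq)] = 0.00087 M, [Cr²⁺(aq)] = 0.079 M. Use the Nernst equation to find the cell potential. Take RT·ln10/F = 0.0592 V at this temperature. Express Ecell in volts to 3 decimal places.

Since E°(Co³⁺/Co²⁺) > E°(Cr³⁺/Cr²⁺), Co³⁺/Co²⁺ serves as the cathode.
The standard potential is +1.826 − (−0.410) = +2.236 V and the balanced reaction transfers n = 1 electron.
The balanced reaction is Co³⁺(aq) + Cr²⁺(aq) → Co²⁺(aq) + Cr³⁺(aq), so Q = ([Co²⁺(aq)]·[Cr³⁺(aq)]) / ([Co³⁺(aq)]·[Cr²⁺(aq)]) = 30.5 and log Q = 1.484.
By the Nernst equation, E = +2.236 − (0.0592/1)·(1.484) = +2.148 V.

+2.148 V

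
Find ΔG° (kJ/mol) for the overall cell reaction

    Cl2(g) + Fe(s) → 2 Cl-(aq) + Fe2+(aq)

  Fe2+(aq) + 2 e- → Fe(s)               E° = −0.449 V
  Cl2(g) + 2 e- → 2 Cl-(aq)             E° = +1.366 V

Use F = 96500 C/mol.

In the reaction as written Cl2(g) is reduced, so the Cl₂/Cl⁻ couple is the cathode and Fe²⁺/Fe is the anode.
E°cell = +1.366 − (−0.449) = +1.815 V; balancing electrons gives n = 2.
ΔG° = −nFE°cell = −(2)(96500)(+1.815) J/mol = −350 kJ/mol.

−350 kJ/mol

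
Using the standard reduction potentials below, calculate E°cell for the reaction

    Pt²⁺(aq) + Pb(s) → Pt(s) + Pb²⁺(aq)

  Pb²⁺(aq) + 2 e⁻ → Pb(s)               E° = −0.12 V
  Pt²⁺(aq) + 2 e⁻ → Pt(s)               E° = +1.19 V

In the reaction as written, Pt²⁺(aq) is reduced (cathode) and Pb²⁺(aq) is produced by oxidation at the anode.
E°cell = E°(cathode) − E°(anode) = +1.19 − (−0.12) = +1.31 V.
The positive value indicates the reaction is spontaneous as written.

+1.31 V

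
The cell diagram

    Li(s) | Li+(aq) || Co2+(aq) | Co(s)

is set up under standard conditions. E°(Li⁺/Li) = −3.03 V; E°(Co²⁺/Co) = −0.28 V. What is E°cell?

By convention the left-hand electrode in cell notation is the anode (oxidation) and the right-hand electrode is the cathode (reduction).
E°cell = E°(right) − E°(left) = −0.28 − (−3.03) = +2.75 V.

+2.75 V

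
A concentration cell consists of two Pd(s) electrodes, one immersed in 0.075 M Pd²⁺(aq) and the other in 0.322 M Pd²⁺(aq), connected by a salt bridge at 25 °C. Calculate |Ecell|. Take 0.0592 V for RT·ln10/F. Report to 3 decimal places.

For a concentration cell E°cell = 0, since both electrodes use the same couple.
The compartment with the higher Pd²⁺(aq) concentration (0.322 M) acts as the cathode; ions are reduced there and produced at the dilute (0.075 M) anode.
With n = 2, Ecell = −(0.0592/2)·log([dilute]/[conc]) = −(0.0592/2)·log(0.075/0.322) = +0.019 V.

0.019 V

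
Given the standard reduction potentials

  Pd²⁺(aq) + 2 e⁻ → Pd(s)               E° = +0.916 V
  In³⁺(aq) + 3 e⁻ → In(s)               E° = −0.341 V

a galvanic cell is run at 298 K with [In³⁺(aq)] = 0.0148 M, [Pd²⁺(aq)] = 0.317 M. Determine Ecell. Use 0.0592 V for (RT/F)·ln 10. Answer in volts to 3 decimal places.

+1.278 V

The Pd²⁺/Pd couple has the more positive E°, so it is the cathode; In³⁺/In is the anode.
The standard potential is +0.916 − (−0.341) = +1.257 V and the balanced reaction transfers n = 6 electrons.
Balancing gives 3 Pd²⁺(aq) + 2 In(s) → 3 Pd(s) + 2 In³⁺(aq); hence Q = [In³⁺(aq)]^2 / [Pd²⁺(aq)]^3 = 0.00688 (log Q = −2.163).
E = E° − (0.0592/n)·log Q = +1.257 − (0.0592/6)(−2.163) = +1.278 V.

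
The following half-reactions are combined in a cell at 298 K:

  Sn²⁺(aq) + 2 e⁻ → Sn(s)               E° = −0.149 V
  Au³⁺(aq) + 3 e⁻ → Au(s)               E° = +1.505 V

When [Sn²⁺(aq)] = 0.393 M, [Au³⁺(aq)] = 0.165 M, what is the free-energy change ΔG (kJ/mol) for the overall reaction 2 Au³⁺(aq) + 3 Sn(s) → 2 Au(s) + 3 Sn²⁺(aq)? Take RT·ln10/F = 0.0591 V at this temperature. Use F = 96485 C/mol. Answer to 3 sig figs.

The standard cell potential is +1.505 − (−0.149) = +1.654 V, with n = 6 electrons in the balanced equation.
The reaction quotient is [Sn²⁺(aq)]^3 / [Au³⁺(aq)]^2 = 2.23; by Nernst, E = +1.654 − (0.0591/6)(0.348) = +1.6506 V.
Then ΔG = −nFE = −6 × 96485 × +1.6506 J/mol = −956 kJ/mol.

−956 kJ/mol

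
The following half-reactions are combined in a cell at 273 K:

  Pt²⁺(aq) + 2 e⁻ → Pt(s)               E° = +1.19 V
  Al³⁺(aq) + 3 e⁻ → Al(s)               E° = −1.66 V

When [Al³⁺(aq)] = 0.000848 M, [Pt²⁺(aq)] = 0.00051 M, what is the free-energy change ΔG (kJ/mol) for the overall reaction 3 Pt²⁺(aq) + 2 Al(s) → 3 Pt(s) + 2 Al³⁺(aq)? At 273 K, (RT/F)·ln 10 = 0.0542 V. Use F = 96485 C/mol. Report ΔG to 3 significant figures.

−1630 kJ/mol

The standard cell potential is +1.19 − (−1.66) = +2.85 V, with n = 6 electrons in the balanced equation.
Q = [Al³⁺(aq)]^2 / [Pt²⁺(aq)]^3 = 5.42×10^3, so log Q = 3.734 and E = +2.85 − (0.0542/6)(3.734) = +2.8163 V.
Then ΔG = −nFE = −6 × 96485 × +2.8163 J/mol = −1630 kJ/mol.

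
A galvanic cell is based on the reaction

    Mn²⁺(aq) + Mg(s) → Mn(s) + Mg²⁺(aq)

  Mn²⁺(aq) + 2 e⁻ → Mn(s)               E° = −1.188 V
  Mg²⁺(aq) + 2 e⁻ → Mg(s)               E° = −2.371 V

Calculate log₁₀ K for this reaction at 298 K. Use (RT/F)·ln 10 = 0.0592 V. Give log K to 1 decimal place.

The Mn²⁺/Mn couple is reduced (cathode); E°cell = −1.188 − (−2.371) = +1.183 V with n = 2.
At equilibrium E = 0, so log K = nE°cell / 0.0592 = (2)(+1.183) / 0.0592 = 40.0.

log K = 40.0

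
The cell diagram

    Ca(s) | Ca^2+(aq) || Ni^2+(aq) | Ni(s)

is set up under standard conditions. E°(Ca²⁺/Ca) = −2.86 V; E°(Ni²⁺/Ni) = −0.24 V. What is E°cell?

By convention the left-hand electrode in cell notation is the anode (oxidation) and the right-hand electrode is the cathode (reduction).
E°cell = E°(right) − E°(left) = −0.24 − (−2.86) = +2.62 V.

+2.62 V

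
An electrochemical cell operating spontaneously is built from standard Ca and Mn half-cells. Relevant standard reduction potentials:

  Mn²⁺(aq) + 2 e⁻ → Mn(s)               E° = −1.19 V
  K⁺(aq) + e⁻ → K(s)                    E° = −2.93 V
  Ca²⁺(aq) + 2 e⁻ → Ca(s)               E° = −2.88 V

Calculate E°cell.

The Mn²⁺/Mn couple has the higher E°, so Mn ion is reduced (cathode) and Ca is oxidized (anode).
E°cell = E°(cathode) − E°(anode) = −1.19 − (−2.88) = +1.69 V.

+1.69 V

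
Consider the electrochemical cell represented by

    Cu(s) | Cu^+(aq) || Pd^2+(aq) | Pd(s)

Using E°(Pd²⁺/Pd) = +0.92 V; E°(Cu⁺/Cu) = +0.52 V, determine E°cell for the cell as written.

By convention the left-hand electrode in cell notation is the anode (oxidation) and the right-hand electrode is the cathode (reduction).
E°cell = E°(right) − E°(left) = +0.92 − (+0.52) = +0.40 V.

+0.40 V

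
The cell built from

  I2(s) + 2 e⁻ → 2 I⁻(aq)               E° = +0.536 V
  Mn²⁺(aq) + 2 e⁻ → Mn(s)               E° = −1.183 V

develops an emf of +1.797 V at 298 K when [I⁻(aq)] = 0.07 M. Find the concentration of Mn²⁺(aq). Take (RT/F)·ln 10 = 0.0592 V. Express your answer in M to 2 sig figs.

The I₂/I⁻ couple has the larger reduction potential, so it is the cathode: E°cell = +0.536 − (−1.183) = +1.719 V and n = 2.
Rearranging E = E° − (0.0592/n)·log Q gives log Q = 2(+1.719 − (+1.797))/0.0592 = −2.635.
Balancing electrons gives I2(s) + Mn(s) → 2 I⁻(aq) + Mn²⁺(aq); thus Q = [I⁻(aq)]^2·[Mn²⁺(aq)].
Solving for the unknown gives log [Mn²⁺(aq)] = −0.325, so [Mn²⁺(aq)] ≈ 0.47 M.

0.47 M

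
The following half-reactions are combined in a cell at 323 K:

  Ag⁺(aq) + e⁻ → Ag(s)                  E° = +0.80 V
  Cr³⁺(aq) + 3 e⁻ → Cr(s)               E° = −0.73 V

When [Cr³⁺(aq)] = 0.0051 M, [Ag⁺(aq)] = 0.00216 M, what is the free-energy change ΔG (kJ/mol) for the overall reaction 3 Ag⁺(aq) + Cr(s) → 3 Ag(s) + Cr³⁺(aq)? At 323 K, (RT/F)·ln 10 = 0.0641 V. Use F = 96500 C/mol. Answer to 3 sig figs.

−408 kJ/mol

The standard cell potential is +0.80 − (−0.73) = +1.53 V, with n = 3 electrons in the balanced equation.
The reaction quotient is [Cr³⁺(aq)] / [Ag⁺(aq)]^3 = 5.06×10^5; by Nernst, E = +1.53 − (0.0641/3)(5.704) = +1.4081 V.
Then ΔG = −nFE = −3 × 96500 × +1.4081 J/mol = −408 kJ/mol.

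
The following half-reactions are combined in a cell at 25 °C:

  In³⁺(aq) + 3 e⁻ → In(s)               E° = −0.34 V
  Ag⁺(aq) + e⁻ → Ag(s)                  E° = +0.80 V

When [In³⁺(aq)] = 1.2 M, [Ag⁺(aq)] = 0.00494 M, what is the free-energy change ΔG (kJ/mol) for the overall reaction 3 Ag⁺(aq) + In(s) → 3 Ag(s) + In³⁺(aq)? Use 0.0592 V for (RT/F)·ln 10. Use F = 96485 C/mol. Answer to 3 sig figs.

−290 kJ/mol

E°cell = +0.80 − (−0.34) = +1.14 V; the balanced reaction transfers n = 3 electrons.
Here Q = [In³⁺(aq)] / [Ag⁺(aq)]^3 = 9.95×10^6 (log Q = 6.998), giving E = +1.14 − (0.0592/3)·(6.998) = +1.0019 V.
Then ΔG = −nFE = −3 × 96485 × +1.0019 J/mol = −290 kJ/mol.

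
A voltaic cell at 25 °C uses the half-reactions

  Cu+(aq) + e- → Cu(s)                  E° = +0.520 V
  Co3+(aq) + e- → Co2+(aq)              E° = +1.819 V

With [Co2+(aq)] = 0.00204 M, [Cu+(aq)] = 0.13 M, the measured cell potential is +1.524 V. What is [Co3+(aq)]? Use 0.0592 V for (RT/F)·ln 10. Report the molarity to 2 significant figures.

1.7 M

Co³⁺/Co²⁺ is the cathode (higher E°); E°cell = +1.819 − (+0.520) = +1.299 V with n = 1.
Rearranging E = E° − (0.0592/n)·log Q gives log Q = 1(+1.299 − (+1.524))/0.0592 = −3.801.
For Co3+(aq) + Cu(s) → Co2+(aq) + Cu+(aq), the reaction quotient is Q = ([Co2+(aq)]·[Cu+(aq)]) / [Co3+(aq)].
Solving for the unknown gives log [Co3+(aq)] = 0.225, so [Co3+(aq)] ≈ 1.7 M.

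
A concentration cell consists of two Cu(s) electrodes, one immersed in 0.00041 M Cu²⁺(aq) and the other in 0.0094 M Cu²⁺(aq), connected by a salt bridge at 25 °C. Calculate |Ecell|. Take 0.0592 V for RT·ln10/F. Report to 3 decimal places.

For a concentration cell E°cell = 0, since both electrodes use the same couple.
The compartment with the higher Cu²⁺(aq) concentration (0.0094 M) acts as the cathode; ions are reduced there and produced at the dilute (0.00041 M) anode.
With n = 2, Ecell = −(0.0592/2)·log([dilute]/[conc]) = −(0.0592/2)·log(0.00041/0.0094) = +0.040 V.

0.040 V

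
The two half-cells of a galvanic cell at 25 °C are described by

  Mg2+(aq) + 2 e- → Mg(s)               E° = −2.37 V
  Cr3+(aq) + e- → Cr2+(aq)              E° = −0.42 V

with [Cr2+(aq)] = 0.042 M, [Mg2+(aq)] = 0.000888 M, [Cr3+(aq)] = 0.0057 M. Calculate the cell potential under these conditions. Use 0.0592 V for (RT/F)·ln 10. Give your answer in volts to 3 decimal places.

Since E°(Cr³⁺/Cr²⁺) > E°(Mg²⁺/Mg), Cr³⁺/Cr²⁺ serves as the cathode.
E°cell = E°cat − E°an = −0.42 − (−2.37) = +1.95 V; n = 2.
For the overall reaction 2 Cr3+(aq) + Mg(s) → 2 Cr2+(aq) + Mg2+(aq), Q = ([Cr2+(aq)]^2·[Mg2+(aq)]) / [Cr3+(aq)]^2 = 0.0482, giving log Q = −1.317.
By the Nernst equation, E = +1.95 − (0.0592/2)·(−1.317) = +1.989 V.

+1.989 V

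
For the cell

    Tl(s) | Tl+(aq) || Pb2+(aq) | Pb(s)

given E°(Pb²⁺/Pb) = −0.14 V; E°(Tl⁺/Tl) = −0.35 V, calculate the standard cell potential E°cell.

+0.21 V

By convention the left-hand electrode in cell notation is the anode (oxidation) and the right-hand electrode is the cathode (reduction).
E°cell = E°(right) − E°(left) = −0.14 − (−0.35) = +0.21 V.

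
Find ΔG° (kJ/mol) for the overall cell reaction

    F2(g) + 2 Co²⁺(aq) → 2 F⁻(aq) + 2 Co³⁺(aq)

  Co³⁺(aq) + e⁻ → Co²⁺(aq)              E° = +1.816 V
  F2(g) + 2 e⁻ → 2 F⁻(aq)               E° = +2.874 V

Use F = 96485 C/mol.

−204 kJ/mol

In the reaction as written F2(g) is reduced, so the F₂/F⁻ couple is the cathode and Co³⁺/Co²⁺ is the anode.
E°cell = +2.874 − (+1.816) = +1.058 V; balancing electrons gives n = 2.
ΔG° = −nFE°cell = −(2)(96485)(+1.058) J/mol = −204 kJ/mol.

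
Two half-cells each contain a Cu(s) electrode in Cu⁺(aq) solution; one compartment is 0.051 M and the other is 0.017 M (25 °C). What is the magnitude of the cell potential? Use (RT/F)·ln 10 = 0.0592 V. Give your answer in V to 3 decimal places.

0.028 V

For a concentration cell E°cell = 0, since both electrodes use the same couple.
The compartment with the higher Cu⁺(aq) concentration (0.051 M) acts as the cathode; ions are reduced there and produced at the dilute (0.017 M) anode.
With n = 1, Ecell = −(0.0592/1)·log([dilute]/[conc]) = −(0.0592/1)·log(0.017/0.051) = +0.028 V.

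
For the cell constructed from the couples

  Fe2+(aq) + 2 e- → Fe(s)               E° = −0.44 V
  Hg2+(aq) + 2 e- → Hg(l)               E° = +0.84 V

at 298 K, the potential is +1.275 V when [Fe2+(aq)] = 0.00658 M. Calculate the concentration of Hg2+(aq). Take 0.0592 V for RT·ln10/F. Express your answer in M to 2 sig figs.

With Hg²⁺/Hg at the cathode and Fe²⁺/Fe at the anode, E°cell = +0.84 − (−0.44) = +1.28 V (n = 2).
Rearranging E = E° − (0.0592/n)·log Q gives log Q = 2(+1.28 − (+1.275))/0.0592 = 0.169.
The balanced reaction is Hg2+(aq) + Fe(s) → Hg(l) + Fe2+(aq), so Q = [Fe2+(aq)] / [Hg2+(aq)].
Isolating [Hg2+(aq)] in Q = 10^{0.169} yields log [Hg2+(aq)] = −2.351, i.e. 0.0045 M.

0.0045 M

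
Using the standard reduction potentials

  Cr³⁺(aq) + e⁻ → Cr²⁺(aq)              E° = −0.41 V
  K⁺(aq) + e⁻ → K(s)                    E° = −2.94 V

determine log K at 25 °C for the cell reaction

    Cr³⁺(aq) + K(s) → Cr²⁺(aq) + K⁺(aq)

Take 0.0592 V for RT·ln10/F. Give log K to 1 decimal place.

log K = 42.7

The Cr³⁺/Cr²⁺ couple is reduced (cathode); E°cell = −0.41 − (−2.94) = +2.53 V with n = 1.
At equilibrium E = 0, so log K = nE°cell / 0.0592 = (1)(+2.53) / 0.0592 = 42.7.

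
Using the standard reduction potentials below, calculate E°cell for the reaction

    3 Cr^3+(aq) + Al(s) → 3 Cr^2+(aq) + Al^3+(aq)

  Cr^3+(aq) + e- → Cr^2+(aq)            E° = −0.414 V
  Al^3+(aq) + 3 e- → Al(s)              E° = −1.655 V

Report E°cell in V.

In the reaction as written, Cr^3+(aq) is reduced (cathode) and Al^3+(aq) is produced by oxidation at the anode.
E°cell = E°(cathode) − E°(anode) = −0.414 − (−1.655) = +1.241 V.

+1.241 V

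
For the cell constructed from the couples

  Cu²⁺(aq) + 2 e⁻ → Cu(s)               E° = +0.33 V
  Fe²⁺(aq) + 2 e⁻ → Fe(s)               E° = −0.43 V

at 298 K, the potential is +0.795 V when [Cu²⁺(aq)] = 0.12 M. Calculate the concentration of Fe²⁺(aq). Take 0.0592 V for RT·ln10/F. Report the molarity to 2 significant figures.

0.0079 M

The Cu²⁺/Cu couple has the larger reduction potential, so it is the cathode: E°cell = +0.33 − (−0.43) = +0.76 V and n = 2.
Since E = E° − (0.0592/n)·log Q, log Q = n(E° − E)/0.0592 = −1.182.
The balanced reaction is Cu²⁺(aq) + Fe(s) → Cu(s) + Fe²⁺(aq), so Q = [Fe²⁺(aq)] / [Cu²⁺(aq)].
Solving for the unknown gives log [Fe²⁺(aq)] = −2.103, so [Fe²⁺(aq)] ≈ 0.0079 M.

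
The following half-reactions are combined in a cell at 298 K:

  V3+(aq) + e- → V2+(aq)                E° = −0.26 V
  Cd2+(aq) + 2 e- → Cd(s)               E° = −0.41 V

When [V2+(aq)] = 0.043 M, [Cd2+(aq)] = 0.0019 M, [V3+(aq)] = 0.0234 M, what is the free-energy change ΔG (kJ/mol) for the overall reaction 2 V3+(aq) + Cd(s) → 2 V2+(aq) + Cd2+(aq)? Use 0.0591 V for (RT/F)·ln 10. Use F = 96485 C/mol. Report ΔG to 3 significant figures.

E°cell = −0.26 − (−0.41) = +0.15 V; the balanced reaction transfers n = 2 electrons.
The reaction quotient is ([V2+(aq)]^2·[Cd2+(aq)]) / [V3+(aq)]^2 = 0.00642; by Nernst, E = +0.15 − (0.0591/2)(−2.193) = +0.2148 V.
Finally ΔG = −nFE = −(2)(96485 C/mol)(+0.2148 V) = −41.4 kJ/mol.

−41.4 kJ/mol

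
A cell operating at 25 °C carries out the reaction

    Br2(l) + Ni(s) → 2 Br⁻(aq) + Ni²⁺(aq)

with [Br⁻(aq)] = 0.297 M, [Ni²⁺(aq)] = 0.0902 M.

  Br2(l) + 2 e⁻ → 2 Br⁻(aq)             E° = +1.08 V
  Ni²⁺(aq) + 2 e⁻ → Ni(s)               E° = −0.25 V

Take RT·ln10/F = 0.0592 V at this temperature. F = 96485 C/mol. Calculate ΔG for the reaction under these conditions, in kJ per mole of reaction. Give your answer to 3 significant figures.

The standard cell potential is +1.08 − (−0.25) = +1.33 V, with n = 2 electrons in the balanced equation.
The reaction quotient is [Br⁻(aq)]^2·[Ni²⁺(aq)] = 0.00796; by Nernst, E = +1.33 − (0.0592/2)(−2.099) = +1.3921 V.
Finally ΔG = −nFE = −(2)(96485 C/mol)(+1.3921 V) = −269 kJ/mol.

−269 kJ/mol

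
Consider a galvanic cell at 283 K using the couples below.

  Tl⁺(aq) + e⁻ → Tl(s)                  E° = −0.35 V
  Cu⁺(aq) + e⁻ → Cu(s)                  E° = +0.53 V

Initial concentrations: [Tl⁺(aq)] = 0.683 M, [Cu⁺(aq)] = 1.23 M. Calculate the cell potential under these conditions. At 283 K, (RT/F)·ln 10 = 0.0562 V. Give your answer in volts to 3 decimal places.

+0.894 V

Cu⁺/Cu is reduced (cathode, E° = +0.53 V) and Tl⁺/Tl is oxidized (anode).
E°cell = +0.53 − (−0.35) = +0.88 V, with n = 1 electron transferred.
The balanced reaction is Cu⁺(aq) + Tl(s) → Cu(s) + Tl⁺(aq), so Q = [Tl⁺(aq)] / [Cu⁺(aq)] = 0.555 and log Q = −0.255.
By the Nernst equation, E = +0.88 − (0.0562/1)·(−0.255) = +0.894 V.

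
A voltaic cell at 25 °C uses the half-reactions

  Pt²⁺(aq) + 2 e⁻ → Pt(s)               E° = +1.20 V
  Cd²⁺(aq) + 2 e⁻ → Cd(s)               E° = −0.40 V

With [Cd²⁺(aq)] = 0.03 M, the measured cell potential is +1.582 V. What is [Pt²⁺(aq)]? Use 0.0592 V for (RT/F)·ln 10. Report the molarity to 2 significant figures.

0.0074 M

With Pt²⁺/Pt at the cathode and Cd²⁺/Cd at the anode, E°cell = +1.20 − (−0.40) = +1.60 V (n = 2).
From the Nernst equation, log Q = n(E° − E)/0.0592 = 2·(+1.60 − (+1.582))/0.0592 = 0.608.
The balanced reaction is Pt²⁺(aq) + Cd(s) → Pt(s) + Cd²⁺(aq), so Q = [Cd²⁺(aq)] / [Pt²⁺(aq)].
Solving for the unknown gives log [Pt²⁺(aq)] = −2.131, so [Pt²⁺(aq)] ≈ 0.0074 M.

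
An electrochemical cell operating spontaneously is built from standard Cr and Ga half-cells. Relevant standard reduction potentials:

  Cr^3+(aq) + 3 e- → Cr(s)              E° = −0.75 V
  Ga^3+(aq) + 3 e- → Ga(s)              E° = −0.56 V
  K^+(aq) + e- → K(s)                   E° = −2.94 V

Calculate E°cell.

The Ga³⁺/Ga couple has the higher E°, so Ga ion is reduced (cathode) and Cr is oxidized (anode).
E°cell = E°(cathode) − E°(anode) = −0.56 − (−0.75) = +0.19 V.

+0.19 V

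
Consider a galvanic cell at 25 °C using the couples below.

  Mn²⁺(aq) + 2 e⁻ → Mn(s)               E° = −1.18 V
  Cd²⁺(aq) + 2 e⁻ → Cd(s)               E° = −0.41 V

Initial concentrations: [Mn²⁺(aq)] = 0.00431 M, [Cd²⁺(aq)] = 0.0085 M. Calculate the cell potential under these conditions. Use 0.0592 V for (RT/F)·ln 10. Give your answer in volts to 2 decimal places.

Since E°(Cd²⁺/Cd) > E°(Mn²⁺/Mn), Cd²⁺/Cd serves as the cathode.
The standard potential is −0.41 − (−1.18) = +0.77 V and the balanced reaction transfers n = 2 electrons.
Balancing gives Cd²⁺(aq) + Mn(s) → Cd(s) + Mn²⁺(aq); hence Q = [Mn²⁺(aq)] / [Cd²⁺(aq)] = 0.507 (log Q = −0.295).
E = E° − (0.0592/n)·log Q = +0.77 − (0.0592/2)(−0.295) = +0.78 V.

+0.78 V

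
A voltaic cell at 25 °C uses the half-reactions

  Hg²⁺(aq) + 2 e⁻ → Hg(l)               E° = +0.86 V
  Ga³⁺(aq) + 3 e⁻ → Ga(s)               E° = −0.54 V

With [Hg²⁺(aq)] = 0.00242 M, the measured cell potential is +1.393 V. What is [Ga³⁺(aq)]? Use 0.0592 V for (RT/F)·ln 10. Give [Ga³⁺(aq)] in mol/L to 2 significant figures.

0.00027 M

Hg²⁺/Hg is the cathode (higher E°); E°cell = +0.86 − (−0.54) = +1.40 V with n = 6.
From the Nernst equation, log Q = n(E° − E)/0.0592 = 6·(+1.40 − (+1.393))/0.0592 = 0.709.
Balancing electrons gives 3 Hg²⁺(aq) + 2 Ga(s) → 3 Hg(l) + 2 Ga³⁺(aq); thus Q = [Ga³⁺(aq)]^2 / [Hg²⁺(aq)]^3.
Solving for the unknown gives log [Ga³⁺(aq)] = −3.570, so [Ga³⁺(aq)] ≈ 0.00027 M.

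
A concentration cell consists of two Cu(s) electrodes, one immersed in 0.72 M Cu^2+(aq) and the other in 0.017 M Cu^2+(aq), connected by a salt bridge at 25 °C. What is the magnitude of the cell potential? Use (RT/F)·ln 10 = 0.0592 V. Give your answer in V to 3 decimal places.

For a concentration cell E°cell = 0, since both electrodes use the same couple.
The compartment with the higher Cu^2+(aq) concentration (0.72 M) acts as the cathode; ions are reduced there and produced at the dilute (0.017 M) anode.
With n = 2, Ecell = −(0.0592/2)·log([dilute]/[conc]) = −(0.0592/2)·log(0.017/0.72) = +0.048 V.

0.048 V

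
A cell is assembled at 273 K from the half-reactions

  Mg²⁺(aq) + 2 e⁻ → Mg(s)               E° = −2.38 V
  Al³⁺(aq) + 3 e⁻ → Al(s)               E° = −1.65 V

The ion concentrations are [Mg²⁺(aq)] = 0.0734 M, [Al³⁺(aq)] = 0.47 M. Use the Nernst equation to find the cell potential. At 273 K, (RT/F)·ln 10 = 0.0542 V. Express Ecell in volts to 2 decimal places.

+0.75 V

Al³⁺/Al is reduced (cathode, E° = −1.65 V) and Mg²⁺/Mg is oxidized (anode).
E°cell = E°cat − E°an = −1.65 − (−2.38) = +0.73 V; n = 6.
Balancing gives 2 Al³⁺(aq) + 3 Mg(s) → 2 Al(s) + 3 Mg²⁺(aq); hence Q = [Mg²⁺(aq)]^3 / [Al³⁺(aq)]^2 = 0.00179 (log Q = −2.747).
Applying E = E° − (RT ln10/nF)·log Q gives +0.73 − (0.0542/6)(−2.747) = +0.75 V.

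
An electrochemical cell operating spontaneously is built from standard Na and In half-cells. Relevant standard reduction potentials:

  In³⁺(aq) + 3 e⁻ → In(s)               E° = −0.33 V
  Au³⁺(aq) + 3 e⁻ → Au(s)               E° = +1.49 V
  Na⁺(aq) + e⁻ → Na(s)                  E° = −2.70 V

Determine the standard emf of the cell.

Of the two couples in this cell, the one with the more positive reduction potential is reduced at the cathode: here that is In³⁺/In (−0.33 V); Na⁺/Na (−2.70 V) is the anode.
E°cell = E°(cathode) − E°(anode) = −0.33 − (−2.70) = +2.37 V.

+2.37 V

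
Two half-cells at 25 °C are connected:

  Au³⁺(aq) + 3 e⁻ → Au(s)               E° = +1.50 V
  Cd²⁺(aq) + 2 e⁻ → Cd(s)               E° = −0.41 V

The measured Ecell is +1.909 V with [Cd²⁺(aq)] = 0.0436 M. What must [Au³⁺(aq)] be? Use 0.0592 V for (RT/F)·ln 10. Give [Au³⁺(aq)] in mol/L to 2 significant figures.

With Au³⁺/Au at the cathode and Cd²⁺/Cd at the anode, E°cell = +1.50 − (−0.41) = +1.91 V (n = 6).
From the Nernst equation, log Q = n(E° − E)/0.0592 = 6·(+1.91 − (+1.909))/0.0592 = 0.101.
Balancing electrons gives 2 Au³⁺(aq) + 3 Cd(s) → 2 Au(s) + 3 Cd²⁺(aq); thus Q = [Cd²⁺(aq)]^3 / [Au³⁺(aq)]^2.
Isolating [Au³⁺(aq)] in Q = 10^{0.101} yields log [Au³⁺(aq)] = −2.091, i.e. 0.0081 M.

0.0081 M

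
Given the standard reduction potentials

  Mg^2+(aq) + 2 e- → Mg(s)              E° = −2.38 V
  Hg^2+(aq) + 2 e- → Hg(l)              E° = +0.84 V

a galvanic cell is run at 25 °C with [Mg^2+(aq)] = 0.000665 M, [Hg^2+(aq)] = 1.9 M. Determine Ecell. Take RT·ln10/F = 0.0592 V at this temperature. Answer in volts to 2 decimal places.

+3.32 V

The Hg²⁺/Hg couple has the more positive E°, so it is the cathode; Mg²⁺/Mg is the anode.
E°cell = +0.84 − (−2.38) = +3.22 V, with n = 2 electrons transferred.
For the overall reaction Hg^2+(aq) + Mg(s) → Hg(l) + Mg^2+(aq), Q = [Mg^2+(aq)] / [Hg^2+(aq)] = 0.00035, giving log Q = −3.456.
Applying E = E° − (RT ln10/nF)·log Q gives +3.22 − (0.0592/2)(−3.456) = +3.32 V.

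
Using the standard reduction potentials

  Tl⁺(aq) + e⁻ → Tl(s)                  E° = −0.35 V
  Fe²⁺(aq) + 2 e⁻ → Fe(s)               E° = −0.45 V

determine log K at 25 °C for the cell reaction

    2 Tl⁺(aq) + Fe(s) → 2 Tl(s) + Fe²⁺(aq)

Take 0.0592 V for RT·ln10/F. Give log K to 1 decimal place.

log K = 3.4

The Tl⁺/Tl couple is reduced (cathode); E°cell = −0.35 − (−0.45) = +0.10 V with n = 2.
At equilibrium E = 0, so log K = nE°cell / 0.0592 = (2)(+0.10) / 0.0592 = 3.4.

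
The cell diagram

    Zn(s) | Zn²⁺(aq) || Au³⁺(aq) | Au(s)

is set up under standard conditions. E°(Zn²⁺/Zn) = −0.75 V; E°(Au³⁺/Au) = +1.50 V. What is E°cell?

+2.25 V

By convention the left-hand electrode in cell notation is the anode (oxidation) and the right-hand electrode is the cathode (reduction).
E°cell = E°(right) − E°(left) = +1.50 − (−0.75) = +2.25 V.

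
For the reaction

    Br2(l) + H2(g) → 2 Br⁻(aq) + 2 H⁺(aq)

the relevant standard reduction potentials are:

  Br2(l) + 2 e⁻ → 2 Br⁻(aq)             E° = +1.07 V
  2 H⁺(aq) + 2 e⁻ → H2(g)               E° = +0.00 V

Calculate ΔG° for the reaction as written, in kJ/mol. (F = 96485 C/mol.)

−206 kJ/mol

In the reaction as written Br2(l) is reduced, so the Br₂/Br⁻ couple is the cathode and 2H⁺/H₂ is the anode.
E°cell = +1.07 − (+0.00) = +1.07 V; balancing electrons gives n = 2.
ΔG° = −nFE°cell = −(2)(96485)(+1.07) J/mol = −206 kJ/mol.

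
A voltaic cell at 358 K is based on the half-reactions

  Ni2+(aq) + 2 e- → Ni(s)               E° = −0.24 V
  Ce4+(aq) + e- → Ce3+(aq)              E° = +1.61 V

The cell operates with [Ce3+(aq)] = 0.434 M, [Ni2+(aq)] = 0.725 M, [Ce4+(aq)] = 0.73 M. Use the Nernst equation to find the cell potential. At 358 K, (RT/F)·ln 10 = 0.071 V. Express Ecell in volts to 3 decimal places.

Ce⁴⁺/Ce³⁺ is reduced (cathode, E° = +1.61 V) and Ni²⁺/Ni is oxidized (anode).
E°cell = +1.61 − (−0.24) = +1.85 V, with n = 2 electrons transferred.
The balanced reaction is 2 Ce4+(aq) + Ni(s) → 2 Ce3+(aq) + Ni2+(aq), so Q = ([Ce3+(aq)]^2·[Ni2+(aq)]) / [Ce4+(aq)]^2 = 0.256 and log Q = −0.591.
By the Nernst equation, E = +1.85 − (0.071/2)·(−0.591) = +1.871 V.

+1.871 V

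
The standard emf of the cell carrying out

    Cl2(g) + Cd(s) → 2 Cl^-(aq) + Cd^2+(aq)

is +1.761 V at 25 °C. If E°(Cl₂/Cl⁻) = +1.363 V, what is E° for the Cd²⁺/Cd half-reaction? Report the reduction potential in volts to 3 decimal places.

In the reaction as written the Cl₂/Cl⁻ couple is reduced (cathode) and Cd²⁺/Cd is oxidized (anode), so E°cell = E°(Cl₂/Cl⁻) − E°(Cd²⁺/Cd).
E°(Cd²⁺/Cd) = E°(cathode) − E°cell = +1.363 − (+1.761) = −0.398 V.

−0.398 V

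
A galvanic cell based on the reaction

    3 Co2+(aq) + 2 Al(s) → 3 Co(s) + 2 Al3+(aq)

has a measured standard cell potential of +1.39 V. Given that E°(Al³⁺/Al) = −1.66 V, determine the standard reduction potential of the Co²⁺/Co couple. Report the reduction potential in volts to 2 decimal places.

−0.27 V

In the reaction as written the Co²⁺/Co couple is reduced (cathode) and Al³⁺/Al is oxidized (anode), so E°cell = E°(Co²⁺/Co) − E°(Al³⁺/Al).
E°(Co²⁺/Co) = E°cell + E°(anode) = +1.39 + (−1.66) = −0.27 V.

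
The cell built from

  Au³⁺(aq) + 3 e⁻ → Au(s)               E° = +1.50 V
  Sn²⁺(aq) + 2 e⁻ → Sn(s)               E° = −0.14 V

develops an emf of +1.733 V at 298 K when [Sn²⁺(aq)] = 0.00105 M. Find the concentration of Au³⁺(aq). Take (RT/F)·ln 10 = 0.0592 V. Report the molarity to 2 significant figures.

1.8 M

The Au³⁺/Au couple has the larger reduction potential, so it is the cathode: E°cell = +1.50 − (−0.14) = +1.64 V and n = 6.
Since E = E° − (0.0592/n)·log Q, log Q = n(E° − E)/0.0592 = −9.426.
The balanced reaction is 2 Au³⁺(aq) + 3 Sn(s) → 2 Au(s) + 3 Sn²⁺(aq), so Q = [Sn²⁺(aq)]^3 / [Au³⁺(aq)]^2.
Isolating [Au³⁺(aq)] in Q = 10^{−9.426} yields log [Au³⁺(aq)] = 0.245, i.e. 1.8 M.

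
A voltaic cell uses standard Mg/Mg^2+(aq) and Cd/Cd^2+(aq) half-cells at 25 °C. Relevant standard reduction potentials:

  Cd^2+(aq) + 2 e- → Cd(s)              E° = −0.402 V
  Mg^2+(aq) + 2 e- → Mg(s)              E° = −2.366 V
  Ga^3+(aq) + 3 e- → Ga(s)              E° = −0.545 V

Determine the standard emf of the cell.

The Cd²⁺/Cd couple has the higher E°, so Cd ion is reduced (cathode) and Mg is oxidized (anode).
E°cell = E°(cathode) − E°(anode) = −0.402 − (−2.366) = +1.964 V.

+1.964 V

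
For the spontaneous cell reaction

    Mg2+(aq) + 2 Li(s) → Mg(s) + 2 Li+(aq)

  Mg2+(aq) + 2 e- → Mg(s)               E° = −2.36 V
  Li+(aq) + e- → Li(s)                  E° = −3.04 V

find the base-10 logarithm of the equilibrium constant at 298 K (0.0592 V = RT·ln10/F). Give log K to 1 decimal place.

log K = 23.0

The Mg²⁺/Mg couple is reduced (cathode); E°cell = −2.36 − (−3.04) = +0.68 V with n = 2.
At equilibrium E = 0, so log K = nE°cell / 0.0592 = (2)(+0.68) / 0.0592 = 23.0.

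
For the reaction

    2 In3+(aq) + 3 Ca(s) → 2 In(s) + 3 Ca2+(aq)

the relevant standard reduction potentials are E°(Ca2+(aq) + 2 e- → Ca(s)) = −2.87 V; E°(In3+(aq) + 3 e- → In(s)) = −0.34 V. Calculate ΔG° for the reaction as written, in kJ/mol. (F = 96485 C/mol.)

In the reaction as written In3+(aq) is reduced, so the In³⁺/In couple is the cathode and Ca²⁺/Ca is the anode.
E°cell = −0.34 − (−2.87) = +2.53 V; balancing electrons gives n = 6.
ΔG° = −nFE°cell = −(6)(96485)(+2.53) J/mol = −1465 kJ/mol.

−1465 kJ/mol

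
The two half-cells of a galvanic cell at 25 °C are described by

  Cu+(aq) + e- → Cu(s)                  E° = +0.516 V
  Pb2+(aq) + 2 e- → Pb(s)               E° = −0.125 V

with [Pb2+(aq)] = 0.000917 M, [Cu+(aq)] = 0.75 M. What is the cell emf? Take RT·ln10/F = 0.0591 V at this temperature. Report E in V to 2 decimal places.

Since E°(Cu⁺/Cu) > E°(Pb²⁺/Pb), Cu⁺/Cu serves as the cathode.
E°cell = +0.516 − (−0.125) = +0.641 V, with n = 2 electrons transferred.
The balanced reaction is 2 Cu+(aq) + Pb(s) → 2 Cu(s) + Pb2+(aq), so Q = [Pb2+(aq)] / [Cu+(aq)]^2 = 0.00163 and log Q = −2.788.
Applying E = E° − (RT ln10/nF)·log Q gives +0.641 − (0.0591/2)(−2.788) = +0.72 V.

+0.72 V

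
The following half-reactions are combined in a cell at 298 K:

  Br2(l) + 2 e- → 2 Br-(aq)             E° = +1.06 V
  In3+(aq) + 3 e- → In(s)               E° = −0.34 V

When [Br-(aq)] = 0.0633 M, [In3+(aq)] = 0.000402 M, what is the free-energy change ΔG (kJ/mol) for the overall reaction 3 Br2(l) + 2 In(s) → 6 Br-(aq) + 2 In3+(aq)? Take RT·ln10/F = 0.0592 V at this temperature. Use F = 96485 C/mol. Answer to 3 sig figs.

E°cell = +1.06 − (−0.34) = +1.40 V; the balanced reaction transfers n = 6 electrons.
Here Q = [Br-(aq)]^6·[In3+(aq)]^2 = 1.04×10^−14 (log Q = −13.983), giving E = +1.40 − (0.0592/6)·(−13.983) = +1.5380 V.
ΔG = −nFE = −(6)(96485)(+1.5380) J/mol = −890 kJ/mol.

−890 kJ/mol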